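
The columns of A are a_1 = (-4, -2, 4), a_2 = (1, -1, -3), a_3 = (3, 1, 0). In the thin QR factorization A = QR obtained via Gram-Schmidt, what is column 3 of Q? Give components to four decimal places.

e_3 = (0.7071, -0.5657, 0.4243)

a_1 = (-4, -2, 4); ‖a_1‖ = 6.0000, so e_1 = (-0.6667, -0.3333, 0.6667).
e_1·a_2 = (-0.6667)·1 + (-0.3333)·(-1) + 0.6667·(-3) = -2.3333.
u_2 = a_2 + 2.3333·e_1 = (-0.5556, -1.7778, -1.4444).
‖u_2‖ = 2.3570, so e_2 = (-0.2357, -0.7542, -0.6128).
e_1·a_3 = (-0.6667)·3 + (-0.3333)·1 + 0.6667·0 = -2.3333; e_2·a_3 = (-0.2357)·3 + (-0.7542)·1 + (-0.6128)·0 = -1.4614.
u_3 = a_3 + 2.3333·e_1 + 1.4614·e_2 = (1.1000, -0.8800, 0.6600).
‖u_3‖ = 1.5556, so e_3 = (0.7071, -0.5657, 0.4243).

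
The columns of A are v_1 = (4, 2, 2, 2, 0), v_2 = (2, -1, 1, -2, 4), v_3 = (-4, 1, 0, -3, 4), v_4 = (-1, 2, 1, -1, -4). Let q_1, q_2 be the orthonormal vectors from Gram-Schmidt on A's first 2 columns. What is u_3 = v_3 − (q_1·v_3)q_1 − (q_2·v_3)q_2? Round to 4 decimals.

v_1 = (4, 2, 2, 2, 0); ‖v_1‖ = 5.2915, so q_1 = (0.7559, 0.3780, 0.3780, 0.3780, 0.0000).
q_1·v_2 = 0.7559·2 + 0.3780·(-1) + 0.3780·1 + 0.3780·(-2) + 0.0000·4 = 0.7559.
u_2 = v_2 − 0.7559·q_1 = (1.4286, -1.2857, 0.7143, -2.2857, 4.0000).
‖u_2‖ = 5.0427, so q_2 = (0.2833, -0.2550, 0.1416, -0.4533, 0.7932).
q_1·v_3 = 0.7559·(-4) + 0.3780·1 + 0.3780·0 + 0.3780·(-3) + 0.0000·4 = -3.7796; q_2·v_3 = 0.2833·(-4) + (-0.2550)·1 + 0.1416·0 + (-0.4533)·(-3) + 0.7932·4 = 3.1446.
u_3 = v_3 + 3.7796·q_1 − 3.1446·q_2 = (-2.0337, 3.2303, 0.9831, -0.1461, 1.5056).

u_3 = (-2.0337, 3.2303, 0.9831, -0.1461, 1.5056)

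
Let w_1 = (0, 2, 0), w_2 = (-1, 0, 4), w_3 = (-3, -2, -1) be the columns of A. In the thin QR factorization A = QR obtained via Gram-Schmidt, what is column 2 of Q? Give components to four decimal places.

e_2 = (-0.2425, 0.0000, 0.9701)

e_1 = w_1/‖w_1‖ = (0, 2, 0)/2.0000 = (0.0000, 1.0000, 0.0000).
r_{12} = e_1·w_2 = 0.0000.
u_2 = w_2 + 0.0000·e_1 = (-1.0000, 0.0000, 4.0000).
‖u_2‖ = 4.1231, so e_2 = (-0.2425, 0.0000, 0.9701).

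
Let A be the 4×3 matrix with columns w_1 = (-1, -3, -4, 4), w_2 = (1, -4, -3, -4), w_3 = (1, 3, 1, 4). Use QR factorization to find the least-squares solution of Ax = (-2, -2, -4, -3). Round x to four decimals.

x = (0.3193, 0.0448, -0.8627)

w_1 = (-1, -3, -4, 4); ‖w_1‖ = 6.4807, so e_1 = (-0.1543, -0.4629, -0.6172, 0.6172).
e_1·w_2 = (-0.1543)·1 + (-0.4629)·(-4) + (-0.6172)·(-3) + 0.6172·(-4) = 1.0801.
u_2 = w_2 − 1.0801·e_1 = (1.1667, -3.5000, -2.3333, -4.6667).
‖u_2‖ = 6.3901, so e_2 = (0.1826, -0.5477, -0.3651, -0.7303).
e_1·w_3 = (-0.1543)·1 + (-0.4629)·3 + (-0.6172)·1 + 0.6172·4 = 0.3086; e_2·w_3 = 0.1826·1 + (-0.5477)·3 + (-0.3651)·1 + (-0.7303)·4 = -4.7469.
u_3 = w_3 − 0.3086·e_1 + 4.7469·e_2 = (1.9143, 0.5429, -0.5429, 0.3429).
‖u_3‖ = 2.0908, so e_3 = (0.9156, 0.2596, -0.2596, 0.1640).
Qᵀb = (1.8516, 4.3818, -1.8038).
Back-substitute: x_3 = -1.8038/2.0908 = -0.8627.
x_2 = (4.3818 + 4.7469·(-0.8627))/6.3901 = 0.0448.
x_1 = (1.8516 − 1.0801·0.0448 − 0.3086·(-0.8627))/6.4807 = 0.3193.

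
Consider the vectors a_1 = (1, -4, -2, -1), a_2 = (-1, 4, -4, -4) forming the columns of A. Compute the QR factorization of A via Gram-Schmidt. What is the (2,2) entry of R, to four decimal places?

a_1 = (1, -4, -2, -1); ‖a_1‖ = 4.6904, so q_1 = (0.2132, -0.8528, -0.4264, -0.2132).
q_1·a_2 = 0.2132·(-1) + (-0.8528)·4 + (-0.4264)·(-4) + (-0.2132)·(-4) = -1.0660.
u_2 = a_2 + 1.0660·q_1 = (-0.7727, 3.0909, -4.4545, -4.2273).
r_{22} = ‖u_2‖ = 6.9184.

r_{22} = 6.9184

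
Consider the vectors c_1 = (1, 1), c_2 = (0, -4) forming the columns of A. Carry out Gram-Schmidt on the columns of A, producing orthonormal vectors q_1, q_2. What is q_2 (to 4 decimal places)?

q_2 = (0.7071, -0.7071)

c_1 = (1, 1); ‖c_1‖ = 1.4142, so q_1 = (0.7071, 0.7071).
q_1·c_2 = 0.7071·0 + 0.7071·(-4) = -2.8284.
u_2 = c_2 + 2.8284·q_1 = (2.0000, -2.0000).
‖u_2‖ = 2.8284, so q_2 = (0.7071, -0.7071).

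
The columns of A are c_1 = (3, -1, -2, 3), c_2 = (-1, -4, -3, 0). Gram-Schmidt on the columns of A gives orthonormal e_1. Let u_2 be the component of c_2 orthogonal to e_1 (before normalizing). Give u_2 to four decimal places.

c_1 = (3, -1, -2, 3); ‖c_1‖ = 4.7958, so e_1 = (0.6255, -0.2085, -0.4170, 0.6255).
e_1·c_2 = 0.6255·(-1) + (-0.2085)·(-4) + (-0.4170)·(-3) + 0.6255·0 = 1.4596.
u_2 = c_2 − 1.4596·e_1 = (-1.9130, -3.6957, -2.3913, -0.9130).

u_2 = (-1.9130, -3.6957, -2.3913, -0.9130)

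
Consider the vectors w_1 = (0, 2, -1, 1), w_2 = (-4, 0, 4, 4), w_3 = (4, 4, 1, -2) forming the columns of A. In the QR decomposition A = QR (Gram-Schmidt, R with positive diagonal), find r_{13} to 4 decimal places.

w_1 = (0, 2, -1, 1); ‖w_1‖ = 2.4495, so q_1 = (0.0000, 0.8165, -0.4082, 0.4082).
r_{13} = q_1·w_3 = 2.0412.

r_{13} = 2.0412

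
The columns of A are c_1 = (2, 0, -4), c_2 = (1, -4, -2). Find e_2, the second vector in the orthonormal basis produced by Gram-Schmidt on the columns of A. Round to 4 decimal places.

c_1 = (2, 0, -4); ‖c_1‖ = 4.4721, so e_1 = (0.4472, 0.0000, -0.8944).
e_1·c_2 = 0.4472·1 + 0.0000·(-4) + (-0.8944)·(-2) = 2.2361.
u_2 = c_2 − 2.2361·e_1 = (0.0000, -4.0000, 0.0000).
‖u_2‖ = 4.0000, so e_2 = (0.0000, -1.0000, 0.0000).

e_2 = (0.0000, -1.0000, 0.0000)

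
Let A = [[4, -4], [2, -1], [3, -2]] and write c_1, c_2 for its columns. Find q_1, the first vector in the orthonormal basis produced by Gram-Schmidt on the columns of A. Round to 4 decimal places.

q_1 = (0.7428, 0.3714, 0.5571)

c_1 = (4, 2, 3); ‖c_1‖ = 5.3852, so q_1 = (0.7428, 0.3714, 0.5571).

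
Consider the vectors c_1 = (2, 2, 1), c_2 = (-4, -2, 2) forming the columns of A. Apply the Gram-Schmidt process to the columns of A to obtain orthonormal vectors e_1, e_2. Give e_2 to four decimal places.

e_2 = (-0.4952, 0.0619, 0.8666)

c_1 = (2, 2, 1); ‖c_1‖ = 3.0000, so e_1 = (0.6667, 0.6667, 0.3333).
e_1·c_2 = 0.6667·(-4) + 0.6667·(-2) + 0.3333·2 = -3.3333.
u_2 = c_2 + 3.3333·e_1 = (-1.7778, 0.2222, 3.1111).
‖u_2‖ = 3.5901, so e_2 = (-0.4952, 0.0619, 0.8666).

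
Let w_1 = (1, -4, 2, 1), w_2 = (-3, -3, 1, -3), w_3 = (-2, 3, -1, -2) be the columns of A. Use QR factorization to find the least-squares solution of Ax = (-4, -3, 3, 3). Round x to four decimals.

w_1 = (1, -4, 2, 1); ‖w_1‖ = 4.6904, so e_1 = (0.2132, -0.8528, 0.4264, 0.2132).
e_1·w_2 = 0.2132·(-3) + (-0.8528)·(-3) + 0.4264·1 + 0.2132·(-3) = 1.7056.
u_2 = w_2 − 1.7056·e_1 = (-3.3636, -1.5455, 0.2727, -3.3636).
‖u_2‖ = 5.0091, so e_2 = (-0.6715, -0.3085, 0.0544, -0.6715).
e_1·w_3 = 0.2132·(-2) + (-0.8528)·3 + 0.4264·(-1) + 0.2132·(-2) = -3.8376; e_2·w_3 = (-0.6715)·(-2) + (-0.3085)·3 + 0.0544·(-1) + (-0.6715)·(-2) = 1.7060.
u_3 = w_3 + 3.8376·e_1 − 1.7060·e_2 = (-0.0362, 0.2536, 0.5435, -0.0362).
‖u_3‖ = 0.6019, so e_3 = (-0.0602, 0.4214, 0.9029, -0.0602).
Qᵀb = (3.6244, 1.7604, 1.5048).
Back-substitute: x_3 = 1.5048/0.6019 = 2.5000.
x_2 = (1.7604 − 1.7060·2.5000)/5.0091 = -0.5000.
x_1 = (3.6244 − 1.7056·(-0.5000) + 3.8376·2.5000)/4.6904 = 3.0000.

x = (3.0000, -0.5000, 2.5000)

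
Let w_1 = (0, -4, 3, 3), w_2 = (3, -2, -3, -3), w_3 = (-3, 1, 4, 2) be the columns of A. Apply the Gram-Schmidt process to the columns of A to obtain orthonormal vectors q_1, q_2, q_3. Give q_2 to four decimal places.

q_1 = w_1/‖w_1‖ = (0, -4, 3, 3)/5.8310 = (0.0000, -0.6860, 0.5145, 0.5145).
r_{12} = q_1·w_2 = -1.7150.
u_2 = w_2 + 1.7150·q_1 = (3.0000, -3.1765, -2.1176, -2.1176).
‖u_2‖ = 5.2971, so q_2 = (0.5664, -0.5997, -0.3998, -0.3998).

q_2 = (0.5664, -0.5997, -0.3998, -0.3998)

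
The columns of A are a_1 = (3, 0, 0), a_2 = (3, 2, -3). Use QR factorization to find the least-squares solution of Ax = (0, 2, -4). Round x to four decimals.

a_1 = (3, 0, 0); ‖a_1‖ = 3.0000, so e_1 = (1.0000, 0.0000, 0.0000).
e_1·a_2 = 1.0000·3 + 0.0000·2 + 0.0000·(-3) = 3.0000.
u_2 = a_2 − 3.0000·e_1 = (0.0000, 2.0000, -3.0000).
‖u_2‖ = 3.6056, so e_2 = (0.0000, 0.5547, -0.8321).
Qᵀb = (0.0000, 4.4376).
Back-substitute: x_2 = 4.4376/3.6056 = 1.2308.
x_1 = (0.0000 − 3.0000·1.2308)/3.0000 = -1.2308.

x = (-1.2308, 1.2308)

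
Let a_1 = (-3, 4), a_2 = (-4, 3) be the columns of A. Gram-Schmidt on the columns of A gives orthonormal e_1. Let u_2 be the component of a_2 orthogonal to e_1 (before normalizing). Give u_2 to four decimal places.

u_2 = (-1.1200, -0.8400)

e_1 = a_1/‖a_1‖ = (-3, 4)/5.0000 = (-0.6000, 0.8000).
r_{12} = e_1·a_2 = 4.8000.
u_2 = a_2 − 4.8000·e_1 = (-1.1200, -0.8400).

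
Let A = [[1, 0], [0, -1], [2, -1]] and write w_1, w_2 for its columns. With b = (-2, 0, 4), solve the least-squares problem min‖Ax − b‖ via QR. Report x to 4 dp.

e_1 = w_1/‖w_1‖ = (1, 0, 2)/2.2361 = (0.4472, 0.0000, 0.8944).
r_{12} = e_1·w_2 = -0.8944.
u_2 = w_2 + 0.8944·e_1 = (0.4000, -1.0000, -0.2000).
‖u_2‖ = 1.0954, so e_2 = (0.3651, -0.9129, -0.1826).
Qᵀb = (2.6833, -1.4606).
Back-substitute: x_2 = -1.4606/1.0954 = -1.3333.
x_1 = (2.6833 + 0.8944·(-1.3333))/2.2361 = 0.6667.

x = (0.6667, -1.3333)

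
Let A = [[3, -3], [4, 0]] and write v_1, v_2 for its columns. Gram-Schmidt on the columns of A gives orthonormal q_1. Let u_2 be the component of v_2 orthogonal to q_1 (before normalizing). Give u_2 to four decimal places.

v_1 = (3, 4); ‖v_1‖ = 5.0000, so q_1 = (0.6000, 0.8000).
q_1·v_2 = 0.6000·(-3) + 0.8000·0 = -1.8000.
u_2 = v_2 + 1.8000·q_1 = (-1.9200, 1.4400).

u_2 = (-1.9200, 1.4400)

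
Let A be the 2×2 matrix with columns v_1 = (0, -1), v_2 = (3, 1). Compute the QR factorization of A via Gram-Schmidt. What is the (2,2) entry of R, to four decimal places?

r_{22} = 3.0000

v_1 = (0, -1); ‖v_1‖ = 1.0000, so e_1 = (0.0000, -1.0000).
e_1·v_2 = 0.0000·3 + (-1.0000)·1 = -1.0000.
u_2 = v_2 + 1.0000·e_1 = (3.0000, 0.0000).
r_{22} = ‖u_2‖ = 3.0000.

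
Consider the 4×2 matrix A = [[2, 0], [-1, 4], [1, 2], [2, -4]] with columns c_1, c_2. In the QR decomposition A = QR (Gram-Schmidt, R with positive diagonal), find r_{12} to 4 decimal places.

r_{12} = -3.1623

c_1 = (2, -1, 1, 2); ‖c_1‖ = 3.1623, so q_1 = (0.6325, -0.3162, 0.3162, 0.6325).
r_{12} = q_1·c_2 = -3.1623.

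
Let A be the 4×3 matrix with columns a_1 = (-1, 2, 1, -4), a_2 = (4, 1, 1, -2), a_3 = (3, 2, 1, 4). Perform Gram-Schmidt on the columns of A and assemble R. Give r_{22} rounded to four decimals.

r_{22} = 4.4467

a_1 = (-1, 2, 1, -4); ‖a_1‖ = 4.6904, so q_1 = (-0.2132, 0.4264, 0.2132, -0.8528).
q_1·a_2 = (-0.2132)·4 + 0.4264·1 + 0.2132·1 + (-0.8528)·(-2) = 1.4924.
u_2 = a_2 − 1.4924·q_1 = (4.3182, 0.3636, 0.6818, -0.7273).
r_{22} = ‖u_2‖ = 4.4467.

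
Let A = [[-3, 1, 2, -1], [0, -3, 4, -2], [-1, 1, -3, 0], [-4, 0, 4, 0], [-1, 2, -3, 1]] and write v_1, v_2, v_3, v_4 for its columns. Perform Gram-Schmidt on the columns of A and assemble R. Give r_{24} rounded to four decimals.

r_{24} = 2.0137

e_1 = v_1/‖v_1‖ = (-3, 0, -1, -4, -1)/5.1962 = (-0.5774, 0.0000, -0.1925, -0.7698, -0.1925).
r_{12} = e_1·v_2 = -1.1547.
u_2 = v_2 + 1.1547·e_1 = (0.3333, -3.0000, 0.7778, -0.8889, 1.7778).
‖u_2‖ = 3.6968, so e_2 = (0.0902, -0.8115, 0.2104, -0.2404, 0.4809).
r_{24} = e_2·v_4 = 2.0137.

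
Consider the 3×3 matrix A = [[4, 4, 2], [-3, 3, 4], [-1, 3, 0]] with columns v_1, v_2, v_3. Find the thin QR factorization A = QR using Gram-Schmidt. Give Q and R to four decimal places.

q_1 = v_1/‖v_1‖ = (4, -3, -1)/5.0990 = (0.7845, -0.5883, -0.1961).
r_{12} = q_1·v_2 = 0.7845.
u_2 = v_2 − 0.7845·q_1 = (3.3846, 3.4615, 3.1538).
‖u_2‖ = 5.7779, so q_2 = (0.5858, 0.5991, 0.5458).
r_{13} = q_1·v_3 = -0.7845; r_{23} = q_2·v_3 = 3.5679.
u_3 = v_3 + 0.7845·q_1 − 3.5679·q_2 = (0.5253, 1.4009, -2.1014).
‖u_3‖ = 2.5796, so q_3 = (0.2037, 0.5431, -0.8146).

Q = [[0.7845, 0.5858, 0.2037], [-0.5883, 0.5991, 0.5431], [-0.1961, 0.5458, -0.8146]], R = [[5.0990, 0.7845, -0.7845], [0.0000, 5.7779, 3.5679], [0.0000, 0.0000, 2.5796]]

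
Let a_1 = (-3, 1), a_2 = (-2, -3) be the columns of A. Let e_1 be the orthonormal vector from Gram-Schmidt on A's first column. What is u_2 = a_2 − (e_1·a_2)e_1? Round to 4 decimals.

e_1 = a_1/‖a_1‖ = (-3, 1)/3.1623 = (-0.9487, 0.3162).
r_{12} = e_1·a_2 = 0.9487.
u_2 = a_2 − 0.9487·e_1 = (-1.1000, -3.3000).

u_2 = (-1.1000, -3.3000)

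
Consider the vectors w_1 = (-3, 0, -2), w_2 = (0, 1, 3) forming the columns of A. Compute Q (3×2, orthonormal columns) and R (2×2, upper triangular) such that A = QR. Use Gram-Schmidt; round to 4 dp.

Q = [[-0.8321, -0.5149], [0.0000, 0.3719], [-0.5547, 0.7724]], R = [[3.6056, -1.6641], [0.0000, 2.6890]]

w_1 = (-3, 0, -2); ‖w_1‖ = 3.6056, so q_1 = (-0.8321, 0.0000, -0.5547).
q_1·w_2 = (-0.8321)·0 + 0.0000·1 + (-0.5547)·3 = -1.6641.
u_2 = w_2 + 1.6641·q_1 = (-1.3846, 1.0000, 2.0769).
‖u_2‖ = 2.6890, so q_2 = (-0.5149, 0.3719, 0.7724).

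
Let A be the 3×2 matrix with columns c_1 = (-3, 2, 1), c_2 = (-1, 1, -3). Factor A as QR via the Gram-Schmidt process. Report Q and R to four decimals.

Q = [[-0.8018, -0.1746], [0.5345, 0.2182], [0.2673, -0.9602]], R = [[3.7417, 0.5345], [0.0000, 3.2733]]

q_1 = c_1/‖c_1‖ = (-3, 2, 1)/3.7417 = (-0.8018, 0.5345, 0.2673).
r_{12} = q_1·c_2 = 0.5345.
u_2 = c_2 − 0.5345·q_1 = (-0.5714, 0.7143, -3.1429).
‖u_2‖ = 3.2733, so q_2 = (-0.1746, 0.2182, -0.9602).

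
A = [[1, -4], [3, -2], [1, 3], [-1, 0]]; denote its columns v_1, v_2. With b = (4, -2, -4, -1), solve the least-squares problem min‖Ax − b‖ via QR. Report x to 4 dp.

x = (-1.0468, -1.0803)

v_1 = (1, 3, 1, -1); ‖v_1‖ = 3.4641, so e_1 = (0.2887, 0.8660, 0.2887, -0.2887).
e_1·v_2 = 0.2887·(-4) + 0.8660·(-2) + 0.2887·3 + (-0.2887)·0 = -2.0207.
u_2 = v_2 + 2.0207·e_1 = (-3.4167, -0.2500, 3.5833, -0.5833).
‖u_2‖ = 4.9917, so e_2 = (-0.6845, -0.0501, 0.7179, -0.1169).
Qᵀb = (-1.4434, -5.3923).
Back-substitute: x_2 = -5.3923/4.9917 = -1.0803.
x_1 = (-1.4434 + 2.0207·(-1.0803))/3.4641 = -1.0468.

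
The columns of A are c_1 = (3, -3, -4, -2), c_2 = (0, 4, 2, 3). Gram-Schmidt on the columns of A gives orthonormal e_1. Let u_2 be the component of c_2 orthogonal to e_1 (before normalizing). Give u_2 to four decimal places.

u_2 = (2.0526, 1.9474, -0.7368, 1.6316)

e_1 = c_1/‖c_1‖ = (3, -3, -4, -2)/6.1644 = (0.4867, -0.4867, -0.6489, -0.3244).
r_{12} = e_1·c_2 = -4.2178.
u_2 = c_2 + 4.2178·e_1 = (2.0526, 1.9474, -0.7368, 1.6316).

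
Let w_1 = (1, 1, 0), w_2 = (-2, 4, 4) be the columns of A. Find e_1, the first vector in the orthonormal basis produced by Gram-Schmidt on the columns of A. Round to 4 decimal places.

e_1 = (0.7071, 0.7071, 0.0000)

e_1 = w_1/‖w_1‖ = (1, 1, 0)/1.4142 = (0.7071, 0.7071, 0.0000).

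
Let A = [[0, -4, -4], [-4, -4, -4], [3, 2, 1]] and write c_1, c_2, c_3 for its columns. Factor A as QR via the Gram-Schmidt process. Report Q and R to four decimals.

Q = [[0.0000, -0.9806, 0.1961], [-0.8000, -0.1177, -0.5883], [0.6000, -0.1569, -0.7845]], R = [[5.0000, 4.4000, 3.8000], [0.0000, 4.0792, 4.2361], [0.0000, 0.0000, 0.7845]]

c_1 = (0, -4, 3); ‖c_1‖ = 5.0000, so e_1 = (0.0000, -0.8000, 0.6000).
e_1·c_2 = 0.0000·(-4) + (-0.8000)·(-4) + 0.6000·2 = 4.4000.
u_2 = c_2 − 4.4000·e_1 = (-4.0000, -0.4800, -0.6400).
‖u_2‖ = 4.0792, so e_2 = (-0.9806, -0.1177, -0.1569).
e_1·c_3 = 0.0000·(-4) + (-0.8000)·(-4) + 0.6000·1 = 3.8000; e_2·c_3 = (-0.9806)·(-4) + (-0.1177)·(-4) + (-0.1569)·1 = 4.2361.
u_3 = c_3 − 3.8000·e_1 − 4.2361·e_2 = (0.1538, -0.4615, -0.6154).
‖u_3‖ = 0.7845, so e_3 = (0.1961, -0.5883, -0.7845).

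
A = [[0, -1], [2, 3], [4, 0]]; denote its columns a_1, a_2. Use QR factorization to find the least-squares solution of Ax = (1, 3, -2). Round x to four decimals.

a_1 = (0, 2, 4); ‖a_1‖ = 4.4721, so q_1 = (0.0000, 0.4472, 0.8944).
q_1·a_2 = 0.0000·(-1) + 0.4472·3 + 0.8944·0 = 1.3416.
u_2 = a_2 − 1.3416·q_1 = (-1.0000, 2.4000, -1.2000).
‖u_2‖ = 2.8636, so q_2 = (-0.3492, 0.8381, -0.4191).
Qᵀb = (-0.4472, 3.0033).
Back-substitute: x_2 = 3.0033/2.8636 = 1.0488.
x_1 = (-0.4472 − 1.3416·1.0488)/4.4721 = -0.4146.

x = (-0.4146, 1.0488)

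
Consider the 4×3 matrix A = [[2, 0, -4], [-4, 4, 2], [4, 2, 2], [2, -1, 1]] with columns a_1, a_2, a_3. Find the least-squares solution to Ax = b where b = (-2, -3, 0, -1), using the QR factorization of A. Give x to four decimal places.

x = (0.0292, -0.6946, 0.3526)

a_1 = (2, -4, 4, 2); ‖a_1‖ = 6.3246, so q_1 = (0.3162, -0.6325, 0.6325, 0.3162).
q_1·a_2 = 0.3162·0 + (-0.6325)·4 + 0.6325·2 + 0.3162·(-1) = -1.5811.
u_2 = a_2 + 1.5811·q_1 = (0.5000, 3.0000, 3.0000, -0.5000).
‖u_2‖ = 4.3012, so q_2 = (0.1162, 0.6975, 0.6975, -0.1162).
q_1·a_3 = 0.3162·(-4) + (-0.6325)·2 + 0.6325·2 + 0.3162·1 = -0.9487; q_2·a_3 = 0.1162·(-4) + 0.6975·2 + 0.6975·2 + (-0.1162)·1 = 2.2087.
u_3 = a_3 + 0.9487·q_1 − 2.2087·q_2 = (-3.9568, -0.1405, 1.0595, 1.5568).
‖u_3‖ = 4.3842, so q_3 = (-0.9025, -0.0321, 0.2417, 0.3551).
Qᵀb = (0.9487, -2.2087, 1.5461).
Back-substitute: x_3 = 1.5461/4.3842 = 0.3526.
x_2 = (-2.2087 − 2.2087·0.3526)/4.3012 = -0.6946.
x_1 = (0.9487 + 1.5811·(-0.6946) + 0.9487·0.3526)/6.3246 = 0.0292.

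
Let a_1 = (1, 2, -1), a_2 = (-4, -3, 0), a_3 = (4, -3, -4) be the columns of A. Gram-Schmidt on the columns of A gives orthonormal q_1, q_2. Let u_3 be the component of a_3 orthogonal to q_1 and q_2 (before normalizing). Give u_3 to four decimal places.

a_1 = (1, 2, -1); ‖a_1‖ = 2.4495, so q_1 = (0.4082, 0.8165, -0.4082).
q_1·a_2 = 0.4082·(-4) + 0.8165·(-3) + (-0.4082)·0 = -4.0825.
u_2 = a_2 + 4.0825·q_1 = (-2.3333, 0.3333, -1.6667).
‖u_2‖ = 2.8868, so q_2 = (-0.8083, 0.1155, -0.5774).
q_1·a_3 = 0.4082·4 + 0.8165·(-3) + (-0.4082)·(-4) = 0.8165; q_2·a_3 = (-0.8083)·4 + 0.1155·(-3) + (-0.5774)·(-4) = -1.2702.
u_3 = a_3 − 0.8165·q_1 + 1.2702·q_2 = (2.6400, -3.5200, -4.4000).

u_3 = (2.6400, -3.5200, -4.4000)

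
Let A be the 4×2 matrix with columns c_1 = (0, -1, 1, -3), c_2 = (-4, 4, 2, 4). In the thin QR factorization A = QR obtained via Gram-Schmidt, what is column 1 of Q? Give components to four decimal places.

e_1 = (0.0000, -0.3015, 0.3015, -0.9045)

c_1 = (0, -1, 1, -3); ‖c_1‖ = 3.3166, so e_1 = (0.0000, -0.3015, 0.3015, -0.9045).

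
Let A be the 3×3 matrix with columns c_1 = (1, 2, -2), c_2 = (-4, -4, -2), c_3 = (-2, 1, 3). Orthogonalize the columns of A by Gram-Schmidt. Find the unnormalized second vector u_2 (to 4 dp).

c_1 = (1, 2, -2); ‖c_1‖ = 3.0000, so e_1 = (0.3333, 0.6667, -0.6667).
e_1·c_2 = 0.3333·(-4) + 0.6667·(-4) + (-0.6667)·(-2) = -2.6667.
u_2 = c_2 + 2.6667·e_1 = (-3.1111, -2.2222, -3.7778).

u_2 = (-3.1111, -2.2222, -3.7778)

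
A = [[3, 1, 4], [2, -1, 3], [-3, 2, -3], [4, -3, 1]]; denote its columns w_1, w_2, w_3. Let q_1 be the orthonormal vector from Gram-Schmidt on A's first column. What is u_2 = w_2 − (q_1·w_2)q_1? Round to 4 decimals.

w_1 = (3, 2, -3, 4); ‖w_1‖ = 6.1644, so q_1 = (0.4867, 0.3244, -0.4867, 0.6489).
q_1·w_2 = 0.4867·1 + 0.3244·(-1) + (-0.4867)·2 + 0.6489·(-3) = -2.7578.
u_2 = w_2 + 2.7578·q_1 = (2.3421, -0.1053, 0.6579, -1.2105).

u_2 = (2.3421, -0.1053, 0.6579, -1.2105)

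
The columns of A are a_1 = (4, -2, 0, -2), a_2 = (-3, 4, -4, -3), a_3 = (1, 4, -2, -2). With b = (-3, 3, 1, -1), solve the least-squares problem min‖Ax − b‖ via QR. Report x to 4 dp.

x = (-0.6231, 0.0747, 0.2793)

q_1 = a_1/‖a_1‖ = (4, -2, 0, -2)/4.8990 = (0.8165, -0.4082, 0.0000, -0.4082).
r_{12} = q_1·a_2 = -2.8577.
u_2 = a_2 + 2.8577·q_1 = (-0.6667, 2.8333, -4.0000, -4.1667).
‖u_2‖ = 6.4679, so q_2 = (-0.1031, 0.4381, -0.6184, -0.6442).
r_{13} = q_1·a_3 = 0.0000; r_{23} = q_2·a_3 = 4.1745.
u_3 = a_3 + 0.0000·q_1 − 4.1745·q_2 = (1.4303, 2.1713, 0.5817, 0.6892).
‖u_3‖ = 2.7520, so q_3 = (0.5197, 0.7890, 0.2114, 0.2504).
Qᵀb = (-3.2660, 1.6492, 0.7687).
Back-substitute: x_3 = 0.7687/2.7520 = 0.2793.
x_2 = (1.6492 − 4.1745·0.2793)/6.4679 = 0.0747.
x_1 = (-3.2660 + 2.8577·0.0747 + 0.0000·0.2793)/4.8990 = -0.6231.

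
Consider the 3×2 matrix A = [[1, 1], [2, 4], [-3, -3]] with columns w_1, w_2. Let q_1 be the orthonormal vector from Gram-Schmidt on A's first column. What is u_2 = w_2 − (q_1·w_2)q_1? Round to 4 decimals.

w_1 = (1, 2, -3); ‖w_1‖ = 3.7417, so q_1 = (0.2673, 0.5345, -0.8018).
q_1·w_2 = 0.2673·1 + 0.5345·4 + (-0.8018)·(-3) = 4.8107.
u_2 = w_2 − 4.8107·q_1 = (-0.2857, 1.4286, 0.8571).

u_2 = (-0.2857, 1.4286, 0.8571)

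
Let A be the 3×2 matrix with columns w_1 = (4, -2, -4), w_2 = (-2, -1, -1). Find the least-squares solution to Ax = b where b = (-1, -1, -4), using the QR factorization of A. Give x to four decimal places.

x = (0.4623, 1.3208)

e_1 = w_1/‖w_1‖ = (4, -2, -4)/6.0000 = (0.6667, -0.3333, -0.6667).
r_{12} = e_1·w_2 = -0.3333.
u_2 = w_2 + 0.3333·e_1 = (-1.7778, -1.1111, -1.2222).
‖u_2‖ = 2.4267, so e_2 = (-0.7326, -0.4579, -0.5037).
Qᵀb = (2.3333, 3.2051).
Back-substitute: x_2 = 3.2051/2.4267 = 1.3208.
x_1 = (2.3333 + 0.3333·1.3208)/6.0000 = 0.4623.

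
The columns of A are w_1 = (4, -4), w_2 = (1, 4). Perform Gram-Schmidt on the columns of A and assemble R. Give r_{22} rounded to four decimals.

r_{22} = 3.5355

q_1 = w_1/‖w_1‖ = (4, -4)/5.6569 = (0.7071, -0.7071).
r_{12} = q_1·w_2 = -2.1213.
u_2 = w_2 + 2.1213·q_1 = (2.5000, 2.5000).
r_{22} = ‖u_2‖ = 3.5355.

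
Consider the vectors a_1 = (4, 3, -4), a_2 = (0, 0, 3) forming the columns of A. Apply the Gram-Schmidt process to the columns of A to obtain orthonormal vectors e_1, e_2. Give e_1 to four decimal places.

a_1 = (4, 3, -4); ‖a_1‖ = 6.4031, so e_1 = (0.6247, 0.4685, -0.6247).

e_1 = (0.6247, 0.4685, -0.6247)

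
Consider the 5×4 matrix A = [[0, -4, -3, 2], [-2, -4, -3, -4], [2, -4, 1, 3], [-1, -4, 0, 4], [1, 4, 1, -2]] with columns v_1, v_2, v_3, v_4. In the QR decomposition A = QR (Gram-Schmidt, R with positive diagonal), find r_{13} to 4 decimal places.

r_{13} = 2.8460

q_1 = v_1/‖v_1‖ = (0, -2, 2, -1, 1)/3.1623 = (0.0000, -0.6325, 0.6325, -0.3162, 0.3162).
r_{13} = q_1·v_3 = 2.8460.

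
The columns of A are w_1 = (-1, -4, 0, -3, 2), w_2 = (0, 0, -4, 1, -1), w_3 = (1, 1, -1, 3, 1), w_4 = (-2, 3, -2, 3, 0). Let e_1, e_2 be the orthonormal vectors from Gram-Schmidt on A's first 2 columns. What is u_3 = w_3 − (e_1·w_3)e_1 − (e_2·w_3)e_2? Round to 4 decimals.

w_1 = (-1, -4, 0, -3, 2); ‖w_1‖ = 5.4772, so e_1 = (-0.1826, -0.7303, 0.0000, -0.5477, 0.3651).
e_1·w_2 = (-0.1826)·0 + (-0.7303)·0 + 0.0000·(-4) + (-0.5477)·1 + 0.3651·(-1) = -0.9129.
u_2 = w_2 + 0.9129·e_1 = (-0.1667, -0.6667, -4.0000, 0.5000, -0.6667).
‖u_2‖ = 4.1433, so e_2 = (-0.0402, -0.1609, -0.9654, 0.1207, -0.1609).
e_1·w_3 = (-0.1826)·1 + (-0.7303)·1 + 0.0000·(-1) + (-0.5477)·3 + 0.3651·1 = -2.1909; e_2·w_3 = (-0.0402)·1 + (-0.1609)·1 + (-0.9654)·(-1) + 0.1207·3 + (-0.1609)·1 = 0.9654.
u_3 = w_3 + 2.1909·e_1 − 0.9654·e_2 = (0.6388, -0.4447, -0.0680, 1.6835, 1.9553).

u_3 = (0.6388, -0.4447, -0.0680, 1.6835, 1.9553)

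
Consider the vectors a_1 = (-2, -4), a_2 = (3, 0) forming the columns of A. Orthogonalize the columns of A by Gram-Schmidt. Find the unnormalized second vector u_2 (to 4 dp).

u_2 = (2.4000, -1.2000)

a_1 = (-2, -4); ‖a_1‖ = 4.4721, so e_1 = (-0.4472, -0.8944).
e_1·a_2 = (-0.4472)·3 + (-0.8944)·0 = -1.3416.
u_2 = a_2 + 1.3416·e_1 = (2.4000, -1.2000).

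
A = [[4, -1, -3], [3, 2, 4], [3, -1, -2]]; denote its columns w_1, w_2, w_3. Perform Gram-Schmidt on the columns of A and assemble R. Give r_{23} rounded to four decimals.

q_1 = w_1/‖w_1‖ = (4, 3, 3)/5.8310 = (0.6860, 0.5145, 0.5145).
r_{12} = q_1·w_2 = -0.1715.
u_2 = w_2 + 0.1715·q_1 = (-0.8824, 2.0882, -0.9118).
‖u_2‖ = 2.4435, so q_2 = (-0.3611, 0.8546, -0.3731).
r_{23} = q_2·w_3 = 5.2481.

r_{23} = 5.2481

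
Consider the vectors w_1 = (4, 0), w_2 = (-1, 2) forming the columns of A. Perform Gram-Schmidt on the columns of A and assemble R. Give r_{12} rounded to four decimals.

r_{12} = -1.0000

w_1 = (4, 0); ‖w_1‖ = 4.0000, so q_1 = (1.0000, 0.0000).
r_{12} = q_1·w_2 = -1.0000.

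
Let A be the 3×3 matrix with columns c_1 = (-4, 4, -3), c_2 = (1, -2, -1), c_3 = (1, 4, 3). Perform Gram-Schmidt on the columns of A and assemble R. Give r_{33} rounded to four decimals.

c_1 = (-4, 4, -3); ‖c_1‖ = 6.4031, so e_1 = (-0.6247, 0.6247, -0.4685).
e_1·c_2 = (-0.6247)·1 + 0.6247·(-2) + (-0.4685)·(-1) = -1.4056.
u_2 = c_2 + 1.4056·e_1 = (0.1220, -1.1220, -1.6585).
‖u_2‖ = 2.0061, so e_2 = (0.0608, -0.5593, -0.8268).
e_1·c_3 = (-0.6247)·1 + 0.6247·4 + (-0.4685)·3 = 0.4685; e_2·c_3 = 0.0608·1 + (-0.5593)·4 + (-0.8268)·3 = -4.6566.
u_3 = c_3 − 0.4685·e_1 + 4.6566·e_2 = (1.5758, 1.1030, -0.6303).
r_{33} = ‖u_3‖ = 2.0241.

r_{33} = 2.0241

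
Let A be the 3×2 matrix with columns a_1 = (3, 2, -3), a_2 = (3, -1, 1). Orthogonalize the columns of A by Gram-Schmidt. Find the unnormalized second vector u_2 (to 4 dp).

u_2 = (2.4545, -1.3636, 1.5455)

a_1 = (3, 2, -3); ‖a_1‖ = 4.6904, so q_1 = (0.6396, 0.4264, -0.6396).
q_1·a_2 = 0.6396·3 + 0.4264·(-1) + (-0.6396)·1 = 0.8528.
u_2 = a_2 − 0.8528·q_1 = (2.4545, -1.3636, 1.5455).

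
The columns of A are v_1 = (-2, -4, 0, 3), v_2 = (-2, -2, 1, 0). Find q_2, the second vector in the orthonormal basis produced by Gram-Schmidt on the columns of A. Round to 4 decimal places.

q_2 = (-0.5837, -0.1717, 0.4979, -0.6180)

v_1 = (-2, -4, 0, 3); ‖v_1‖ = 5.3852, so q_1 = (-0.3714, -0.7428, 0.0000, 0.5571).
q_1·v_2 = (-0.3714)·(-2) + (-0.7428)·(-2) + 0.0000·1 + 0.5571·0 = 2.2283.
u_2 = v_2 − 2.2283·q_1 = (-1.1724, -0.3448, 1.0000, -1.2414).
‖u_2‖ = 2.0086, so q_2 = (-0.5837, -0.1717, 0.4979, -0.6180).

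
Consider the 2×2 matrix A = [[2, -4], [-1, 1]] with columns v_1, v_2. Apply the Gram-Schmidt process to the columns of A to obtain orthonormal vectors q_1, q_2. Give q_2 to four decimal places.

v_1 = (2, -1); ‖v_1‖ = 2.2361, so q_1 = (0.8944, -0.4472).
q_1·v_2 = 0.8944·(-4) + (-0.4472)·1 = -4.0249.
u_2 = v_2 + 4.0249·q_1 = (-0.4000, -0.8000).
‖u_2‖ = 0.8944, so q_2 = (-0.4472, -0.8944).

q_2 = (-0.4472, -0.8944)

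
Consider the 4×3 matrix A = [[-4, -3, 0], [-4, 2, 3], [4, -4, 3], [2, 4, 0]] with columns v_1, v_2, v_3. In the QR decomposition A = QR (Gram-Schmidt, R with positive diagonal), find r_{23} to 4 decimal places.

v_1 = (-4, -4, 4, 2); ‖v_1‖ = 7.2111, so q_1 = (-0.5547, -0.5547, 0.5547, 0.2774).
q_1·v_2 = (-0.5547)·(-3) + (-0.5547)·2 + 0.5547·(-4) + 0.2774·4 = -0.5547.
u_2 = v_2 + 0.5547·q_1 = (-3.3077, 1.6923, -3.6923, 4.1538).
‖u_2‖ = 6.6852, so q_2 = (-0.4948, 0.2531, -0.5523, 0.6213).
r_{23} = q_2·v_3 = -0.8975.

r_{23} = -0.8975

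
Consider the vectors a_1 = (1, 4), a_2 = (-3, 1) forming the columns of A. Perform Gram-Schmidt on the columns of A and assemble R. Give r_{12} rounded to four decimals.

a_1 = (1, 4); ‖a_1‖ = 4.1231, so q_1 = (0.2425, 0.9701).
r_{12} = q_1·a_2 = 0.2425.

r_{12} = 0.2425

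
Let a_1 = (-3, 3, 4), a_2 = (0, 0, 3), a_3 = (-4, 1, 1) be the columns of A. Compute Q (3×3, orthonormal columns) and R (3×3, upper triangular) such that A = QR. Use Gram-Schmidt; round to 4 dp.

a_1 = (-3, 3, 4); ‖a_1‖ = 5.8310, so q_1 = (-0.5145, 0.5145, 0.6860).
q_1·a_2 = (-0.5145)·0 + 0.5145·0 + 0.6860·3 = 2.0580.
u_2 = a_2 − 2.0580·q_1 = (1.0588, -1.0588, 1.5882).
‖u_2‖ = 2.1828, so q_2 = (0.4851, -0.4851, 0.7276).
q_1·a_3 = (-0.5145)·(-4) + 0.5145·1 + 0.6860·1 = 3.2585; q_2·a_3 = 0.4851·(-4) + (-0.4851)·1 + 0.7276·1 = -1.6977.
u_3 = a_3 − 3.2585·q_1 + 1.6977·q_2 = (-1.5000, -1.5000, 0.0000).
‖u_3‖ = 2.1213, so q_3 = (-0.7071, -0.7071, 0.0000).

Q = [[-0.5145, 0.4851, -0.7071], [0.5145, -0.4851, -0.7071], [0.6860, 0.7276, 0.0000]], R = [[5.8310, 2.0580, 3.2585], [0.0000, 2.1828, -1.6977], [0.0000, 0.0000, 2.1213]]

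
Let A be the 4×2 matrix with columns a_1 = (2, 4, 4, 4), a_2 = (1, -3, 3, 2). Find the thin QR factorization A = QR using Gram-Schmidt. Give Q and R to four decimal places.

q_1 = a_1/‖a_1‖ = (2, 4, 4, 4)/7.2111 = (0.2774, 0.5547, 0.5547, 0.5547).
r_{12} = q_1·a_2 = 1.3868.
u_2 = a_2 − 1.3868·q_1 = (0.6154, -3.7692, 2.2308, 1.2308).
‖u_2‖ = 4.5910, so q_2 = (0.1340, -0.8210, 0.4859, 0.2681).

Q = [[0.2774, 0.1340], [0.5547, -0.8210], [0.5547, 0.4859], [0.5547, 0.2681]], R = [[7.2111, 1.3868], [0.0000, 4.5910]]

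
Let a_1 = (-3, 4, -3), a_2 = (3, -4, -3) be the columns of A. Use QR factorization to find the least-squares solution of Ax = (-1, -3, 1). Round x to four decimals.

a_1 = (-3, 4, -3); ‖a_1‖ = 5.8310, so q_1 = (-0.5145, 0.6860, -0.5145).
q_1·a_2 = (-0.5145)·3 + 0.6860·(-4) + (-0.5145)·(-3) = -2.7440.
u_2 = a_2 + 2.7440·q_1 = (1.5882, -2.1176, -4.4118).
‖u_2‖ = 5.1450, so q_2 = (0.3087, -0.4116, -0.8575).
Qᵀb = (-2.0580, 0.0686).
Back-substitute: x_2 = 0.0686/5.1450 = 0.0133.
x_1 = (-2.0580 + 2.7440·0.0133)/5.8310 = -0.3467.

x = (-0.3467, 0.0133)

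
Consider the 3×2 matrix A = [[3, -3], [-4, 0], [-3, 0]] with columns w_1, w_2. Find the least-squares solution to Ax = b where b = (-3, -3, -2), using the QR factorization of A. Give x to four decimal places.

w_1 = (3, -4, -3); ‖w_1‖ = 5.8310, so q_1 = (0.5145, -0.6860, -0.5145).
q_1·w_2 = 0.5145·(-3) + (-0.6860)·0 + (-0.5145)·0 = -1.5435.
u_2 = w_2 + 1.5435·q_1 = (-2.2059, -1.0588, -0.7941).
‖u_2‖ = 2.5725, so q_2 = (-0.8575, -0.4116, -0.3087).
Qᵀb = (1.5435, 4.4247).
Back-substitute: x_2 = 4.4247/2.5725 = 1.7200.
x_1 = (1.5435 + 1.5435·1.7200)/5.8310 = 0.7200.

x = (0.7200, 1.7200)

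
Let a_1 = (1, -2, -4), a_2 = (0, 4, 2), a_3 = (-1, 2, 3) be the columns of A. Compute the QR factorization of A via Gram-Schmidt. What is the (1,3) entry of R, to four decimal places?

a_1 = (1, -2, -4); ‖a_1‖ = 4.5826, so e_1 = (0.2182, -0.4364, -0.8729).
r_{13} = e_1·a_3 = -3.7097.

r_{13} = -3.7097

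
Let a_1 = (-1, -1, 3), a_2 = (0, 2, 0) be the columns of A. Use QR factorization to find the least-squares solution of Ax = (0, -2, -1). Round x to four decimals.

a_1 = (-1, -1, 3); ‖a_1‖ = 3.3166, so q_1 = (-0.3015, -0.3015, 0.9045).
q_1·a_2 = (-0.3015)·0 + (-0.3015)·2 + 0.9045·0 = -0.6030.
u_2 = a_2 + 0.6030·q_1 = (-0.1818, 1.8182, 0.5455).
‖u_2‖ = 1.9069, so q_2 = (-0.0953, 0.9535, 0.2860).
Qᵀb = (-0.3015, -2.1930).
Back-substitute: x_2 = -2.1930/1.9069 = -1.1500.
x_1 = (-0.3015 + 0.6030·(-1.1500))/3.3166 = -0.3000.

x = (-0.3000, -1.1500)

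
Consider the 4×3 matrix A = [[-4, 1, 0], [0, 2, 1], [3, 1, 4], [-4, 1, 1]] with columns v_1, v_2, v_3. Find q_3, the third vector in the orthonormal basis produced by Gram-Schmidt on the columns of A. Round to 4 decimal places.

v_1 = (-4, 0, 3, -4); ‖v_1‖ = 6.4031, so q_1 = (-0.6247, 0.0000, 0.4685, -0.6247).
q_1·v_2 = (-0.6247)·1 + 0.0000·2 + 0.4685·1 + (-0.6247)·1 = -0.7809.
u_2 = v_2 + 0.7809·q_1 = (0.5122, 2.0000, 1.3659, 0.5122).
‖u_2‖ = 2.5279, so q_2 = (0.2026, 0.7912, 0.5403, 0.2026).
q_1·v_3 = (-0.6247)·0 + 0.0000·1 + 0.4685·4 + (-0.6247)·1 = 1.2494; q_2·v_3 = 0.2026·0 + 0.7912·1 + 0.5403·4 + 0.2026·1 = 3.1550.
u_3 = v_3 − 1.2494·q_1 − 3.1550·q_2 = (0.1412, -1.4962, 1.7099, 1.1412).
‖u_3‖ = 2.5465, so q_3 = (0.0555, -0.5875, 0.6715, 0.4482).

q_3 = (0.0555, -0.5875, 0.6715, 0.4482)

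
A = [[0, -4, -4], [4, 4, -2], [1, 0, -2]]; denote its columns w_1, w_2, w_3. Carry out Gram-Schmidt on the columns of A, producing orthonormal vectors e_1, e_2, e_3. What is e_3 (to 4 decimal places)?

e_1 = w_1/‖w_1‖ = (0, 4, 1)/4.1231 = (0.0000, 0.9701, 0.2425).
r_{12} = e_1·w_2 = 3.8806.
u_2 = w_2 − 3.8806·e_1 = (-4.0000, 0.2353, -0.9412).
‖u_2‖ = 4.1160, so e_2 = (-0.9718, 0.0572, -0.2287).
r_{13} = e_1·w_3 = -2.4254; r_{23} = e_2·w_3 = 4.2303.
u_3 = w_3 + 2.4254·e_1 − 4.2303·e_2 = (0.1111, 0.1111, -0.4444).
‖u_3‖ = 0.4714, so e_3 = (0.2357, 0.2357, -0.9428).

e_3 = (0.2357, 0.2357, -0.9428)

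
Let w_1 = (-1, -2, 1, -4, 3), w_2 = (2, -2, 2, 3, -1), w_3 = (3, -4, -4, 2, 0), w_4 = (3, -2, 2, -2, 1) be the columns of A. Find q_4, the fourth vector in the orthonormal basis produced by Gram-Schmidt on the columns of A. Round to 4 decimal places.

q_1 = w_1/‖w_1‖ = (-1, -2, 1, -4, 3)/5.5678 = (-0.1796, -0.3592, 0.1796, -0.7184, 0.5388).
r_{12} = q_1·w_2 = -1.9757.
u_2 = w_2 + 1.9757·q_1 = (1.6452, -2.7097, 2.3548, 1.5806, 0.0645).
‖u_2‖ = 4.2540, so q_2 = (0.3867, -0.6370, 0.5536, 0.3716, 0.0152).
r_{13} = q_1·w_3 = -1.2572; r_{23} = q_2·w_3 = 2.2370.
u_3 = w_3 + 1.2572·q_1 − 2.2370·q_2 = (1.9091, -3.0267, -5.0125, 0.2656, 0.6435).
‖u_3‖ = 6.1980, so q_3 = (0.3080, -0.4883, -0.8087, 0.0429, 0.1038).
r_{14} = q_1·w_4 = 2.5145; r_{24} = q_2·w_4 = 2.8133; r_{34} = q_3·w_4 = 0.3014.
u_4 = w_4 − 2.5145·q_1 − 2.8133·q_2 − 0.3014·q_3 = (2.2708, 0.8424, 0.2348, -1.2518, -0.4288).
‖u_4‖ = 2.7699, so q_4 = (0.8198, 0.3041, 0.0848, -0.4519, -0.1548).

q_4 = (0.8198, 0.3041, 0.0848, -0.4519, -0.1548)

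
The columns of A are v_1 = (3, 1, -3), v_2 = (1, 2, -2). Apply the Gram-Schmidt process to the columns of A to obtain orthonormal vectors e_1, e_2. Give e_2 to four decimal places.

v_1 = (3, 1, -3); ‖v_1‖ = 4.3589, so e_1 = (0.6882, 0.2294, -0.6882).
e_1·v_2 = 0.6882·1 + 0.2294·2 + (-0.6882)·(-2) = 2.5236.
u_2 = v_2 − 2.5236·e_1 = (-0.7368, 1.4211, -0.2632).
‖u_2‖ = 1.6222, so e_2 = (-0.4542, 0.8760, -0.1622).

e_2 = (-0.4542, 0.8760, -0.1622)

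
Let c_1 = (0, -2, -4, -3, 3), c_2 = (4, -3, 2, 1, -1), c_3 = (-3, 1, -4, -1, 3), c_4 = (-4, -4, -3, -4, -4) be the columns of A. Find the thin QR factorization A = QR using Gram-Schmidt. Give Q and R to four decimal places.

Q = [[0.0000, 0.7388, -0.0405, -0.4926], [-0.3244, -0.6318, -0.0926, -0.5822], [-0.6489, 0.2139, -0.2663, -0.2467], [-0.4867, 0.0680, 0.8534, 0.1345], [0.4867, -0.0680, 0.4365, -0.5826]], R = [[6.1644, -1.2978, 4.2178, 3.2444], [0.0000, 5.4144, -3.9757, -1.0693], [0.0000, 0.0000, 1.5505, -3.8281], [0.0000, 0.0000, 0.0000, 6.8320]]

q_1 = c_1/‖c_1‖ = (0, -2, -4, -3, 3)/6.1644 = (0.0000, -0.3244, -0.6489, -0.4867, 0.4867).
r_{12} = q_1·c_2 = -1.2978.
u_2 = c_2 + 1.2978·q_1 = (4.0000, -3.4211, 1.1579, 0.3684, -0.3684).
‖u_2‖ = 5.4144, so q_2 = (0.7388, -0.6318, 0.2139, 0.0680, -0.0680).
r_{13} = q_1·c_3 = 4.2178; r_{23} = q_2·c_3 = -3.9757.
u_3 = c_3 − 4.2178·q_1 + 3.9757·q_2 = (-0.0628, -0.1436, -0.4129, 1.3232, 0.6768).
‖u_3‖ = 1.5505, so q_3 = (-0.0405, -0.0926, -0.2663, 0.8534, 0.4365).
r_{14} = q_1·c_4 = 3.2444; r_{24} = q_2·c_4 = -1.0693; r_{34} = q_3·c_4 = -3.8281.
u_4 = c_4 − 3.2444·q_1 + 1.0693·q_2 + 3.8281·q_3 = (-3.3652, -3.9776, -1.6856, 0.9186, -3.9806).
‖u_4‖ = 6.8320, so q_4 = (-0.4926, -0.5822, -0.2467, 0.1345, -0.5826).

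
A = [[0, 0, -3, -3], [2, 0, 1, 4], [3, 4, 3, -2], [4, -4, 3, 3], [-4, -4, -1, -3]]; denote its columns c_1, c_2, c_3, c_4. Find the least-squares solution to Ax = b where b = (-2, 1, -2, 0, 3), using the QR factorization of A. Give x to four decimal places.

e_1 = c_1/‖c_1‖ = (0, 2, 3, 4, -4)/6.7082 = (0.0000, 0.2981, 0.4472, 0.5963, -0.5963).
r_{12} = e_1·c_2 = 1.7889.
u_2 = c_2 − 1.7889·e_1 = (0.0000, -0.5333, 3.2000, -5.0667, -2.9333).
‖u_2‖ = 6.6933, so e_2 = (0.0000, -0.0797, 0.4781, -0.7570, -0.4383).
r_{13} = e_1·c_3 = 4.0249; r_{23} = e_2·c_3 = -0.4781.
u_3 = c_3 − 4.0249·e_1 + 0.4781·e_2 = (-3.0000, -0.2381, 1.4286, 0.2381, 1.1905).
‖u_3‖ = 3.5456, so e_3 = (-0.8461, -0.0672, 0.4029, 0.0672, 0.3358).
r_{14} = e_1·c_4 = 3.8759; r_{24} = e_2·c_4 = -2.2311; r_{34} = e_3·c_4 = 0.6581.
u_4 = c_4 − 3.8759·e_1 + 2.2311·e_2 − 0.6581·e_3 = (-2.4432, 2.7109, -2.9318, -1.0442, -1.8876).
‖u_4‖ = 5.1543, so e_4 = (-0.4740, 0.5259, -0.5688, -0.2026, -0.3662).
Qᵀb = (-2.3851, -2.3506, 1.8265, 1.5129).
Back-substitute: x_4 = 1.5129/5.1543 = 0.2935.
x_3 = (1.8265 − 0.6581·0.2935)/3.5456 = 0.4607.
x_2 = (-2.3506 + 0.4781·0.4607 + 2.2311·0.2935)/6.6933 = -0.2204.
x_1 = (-2.3851 − 1.7889·(-0.2204) − 4.0249·0.4607 − 3.8759·0.2935)/6.7082 = -0.7428.

x = (-0.7428, -0.2204, 0.4607, 0.2935)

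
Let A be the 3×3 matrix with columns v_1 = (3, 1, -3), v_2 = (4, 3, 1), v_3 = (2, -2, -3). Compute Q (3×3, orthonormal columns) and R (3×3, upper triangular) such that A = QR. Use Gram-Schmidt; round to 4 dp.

Q = [[0.6882, 0.4905, 0.5345], [0.2294, 0.5518, -0.8018], [-0.6882, 0.6745, 0.2673]], R = [[4.3589, 2.7530, 2.9824], [0.0000, 4.2920, -2.1460], [0.0000, 0.0000, 1.8708]]

q_1 = v_1/‖v_1‖ = (3, 1, -3)/4.3589 = (0.6882, 0.2294, -0.6882).
r_{12} = q_1·v_2 = 2.7530.
u_2 = v_2 − 2.7530·q_1 = (2.1053, 2.3684, 2.8947).
‖u_2‖ = 4.2920, so q_2 = (0.4905, 0.5518, 0.6745).
r_{13} = q_1·v_3 = 2.9824; r_{23} = q_2·v_3 = -2.1460.
u_3 = v_3 − 2.9824·q_1 + 2.1460·q_2 = (1.0000, -1.5000, 0.5000).
‖u_3‖ = 1.8708, so q_3 = (0.5345, -0.8018, 0.2673).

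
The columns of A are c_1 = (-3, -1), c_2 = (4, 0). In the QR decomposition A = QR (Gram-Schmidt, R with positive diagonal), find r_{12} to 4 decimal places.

c_1 = (-3, -1); ‖c_1‖ = 3.1623, so e_1 = (-0.9487, -0.3162).
r_{12} = e_1·c_2 = -3.7947.

r_{12} = -3.7947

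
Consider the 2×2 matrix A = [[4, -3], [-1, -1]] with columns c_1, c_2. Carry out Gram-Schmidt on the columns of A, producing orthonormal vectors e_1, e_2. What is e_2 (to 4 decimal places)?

e_2 = (-0.2425, -0.9701)

c_1 = (4, -1); ‖c_1‖ = 4.1231, so e_1 = (0.9701, -0.2425).
e_1·c_2 = 0.9701·(-3) + (-0.2425)·(-1) = -2.6679.
u_2 = c_2 + 2.6679·e_1 = (-0.4118, -1.6471).
‖u_2‖ = 1.6977, so e_2 = (-0.2425, -0.9701).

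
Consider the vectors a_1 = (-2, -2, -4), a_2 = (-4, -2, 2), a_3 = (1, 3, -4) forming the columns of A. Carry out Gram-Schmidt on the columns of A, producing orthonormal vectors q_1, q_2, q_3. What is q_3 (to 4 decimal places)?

q_1 = a_1/‖a_1‖ = (-2, -2, -4)/4.8990 = (-0.4082, -0.4082, -0.8165).
r_{12} = q_1·a_2 = 0.8165.
u_2 = a_2 − 0.8165·q_1 = (-3.6667, -1.6667, 2.6667).
‖u_2‖ = 4.8305, so q_2 = (-0.7591, -0.3450, 0.5521).
r_{13} = q_1·a_3 = 1.6330; r_{23} = q_2·a_3 = -4.0024.
u_3 = a_3 − 1.6330·q_1 + 4.0024·q_2 = (-1.3714, 2.2857, -0.4571).
‖u_3‖ = 2.7045, so q_3 = (-0.5071, 0.8452, -0.1690).

q_3 = (-0.5071, 0.8452, -0.1690)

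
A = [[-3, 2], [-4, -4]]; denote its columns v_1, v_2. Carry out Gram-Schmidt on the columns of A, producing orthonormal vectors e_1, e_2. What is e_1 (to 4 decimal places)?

v_1 = (-3, -4); ‖v_1‖ = 5.0000, so e_1 = (-0.6000, -0.8000).

e_1 = (-0.6000, -0.8000)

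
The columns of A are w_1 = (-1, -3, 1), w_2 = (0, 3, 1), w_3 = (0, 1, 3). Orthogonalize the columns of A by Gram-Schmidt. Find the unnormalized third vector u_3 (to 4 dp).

e_1 = w_1/‖w_1‖ = (-1, -3, 1)/3.3166 = (-0.3015, -0.9045, 0.3015).
r_{12} = e_1·w_2 = -2.4121.
u_2 = w_2 + 2.4121·e_1 = (-0.7273, 0.8182, 1.7273).
‖u_2‖ = 2.0449, so e_2 = (-0.3556, 0.4001, 0.8447).
r_{13} = e_1·w_3 = 0.0000; r_{23} = e_2·w_3 = 2.9341.
u_3 = w_3 + 0.0000·e_1 − 2.9341·e_2 = (1.0435, -0.1739, 0.5217).

u_3 = (1.0435, -0.1739, 0.5217)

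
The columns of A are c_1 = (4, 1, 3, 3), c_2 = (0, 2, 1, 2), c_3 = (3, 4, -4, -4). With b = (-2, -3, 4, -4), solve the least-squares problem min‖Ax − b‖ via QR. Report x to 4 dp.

x = (-0.0020, -1.2894, -0.4065)

c_1 = (4, 1, 3, 3); ‖c_1‖ = 5.9161, so q_1 = (0.6761, 0.1690, 0.5071, 0.5071).
q_1·c_2 = 0.6761·0 + 0.1690·2 + 0.5071·1 + 0.5071·2 = 1.8593.
u_2 = c_2 − 1.8593·q_1 = (-1.2571, 1.6857, 0.0571, 1.0571).
‖u_2‖ = 2.3543, so q_2 = (-0.5340, 0.7160, 0.0243, 0.4490).
q_1·c_3 = 0.6761·3 + 0.1690·4 + 0.5071·(-4) + 0.5071·(-4) = -1.3522; q_2·c_3 = (-0.5340)·3 + 0.7160·4 + 0.0243·(-4) + 0.4490·(-4) = -0.6311.
u_3 = c_3 + 1.3522·q_1 + 0.6311·q_2 = (3.5773, 4.6804, -3.2990, -3.0309).
‖u_3‖ = 7.4009, so q_3 = (0.4834, 0.6324, -0.4458, -0.4095).
Qᵀb = (-1.8593, -2.7791, -3.0088).
Back-substitute: x_3 = -3.0088/7.4009 = -0.4065.
x_2 = (-2.7791 + 0.6311·(-0.4065))/2.3543 = -1.2894.
x_1 = (-1.8593 − 1.8593·(-1.2894) + 1.3522·(-0.4065))/5.9161 = -0.0020.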